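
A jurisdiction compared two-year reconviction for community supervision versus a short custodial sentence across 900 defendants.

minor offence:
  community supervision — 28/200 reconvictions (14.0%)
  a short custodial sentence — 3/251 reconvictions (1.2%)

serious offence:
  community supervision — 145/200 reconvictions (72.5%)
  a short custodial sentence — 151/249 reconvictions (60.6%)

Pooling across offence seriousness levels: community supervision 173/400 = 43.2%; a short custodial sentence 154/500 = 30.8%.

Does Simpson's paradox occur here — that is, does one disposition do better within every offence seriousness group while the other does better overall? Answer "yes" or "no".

no

Within each offence seriousness level (minor offence 14.0% vs 1.2%; serious offence 72.5% vs 60.6%), a short custodial sentence has the lower rate every time. Pooled: 43.2% vs 30.8% — a short custodial sentence has the lower rate overall. They agree.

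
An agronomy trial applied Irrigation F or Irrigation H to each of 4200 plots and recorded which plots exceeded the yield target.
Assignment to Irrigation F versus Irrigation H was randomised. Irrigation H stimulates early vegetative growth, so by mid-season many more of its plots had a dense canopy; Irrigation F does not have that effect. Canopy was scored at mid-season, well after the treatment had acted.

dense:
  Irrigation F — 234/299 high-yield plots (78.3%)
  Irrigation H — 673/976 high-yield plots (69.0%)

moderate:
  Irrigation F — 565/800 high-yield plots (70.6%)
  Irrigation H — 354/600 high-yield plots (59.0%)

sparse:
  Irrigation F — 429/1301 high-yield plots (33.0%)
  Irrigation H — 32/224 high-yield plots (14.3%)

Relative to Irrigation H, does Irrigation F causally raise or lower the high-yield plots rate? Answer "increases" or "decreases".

decreases

Because the irrigation influences mid-season canopy, mid-season canopy is a post-treatment mediator, not a confounder. Stratifying on it would bias the estimate; the causal effect is the crude pooled difference.
Pooled: Irrigation F 51.2% vs Irrigation H 58.8%; Irrigation H is higher overall.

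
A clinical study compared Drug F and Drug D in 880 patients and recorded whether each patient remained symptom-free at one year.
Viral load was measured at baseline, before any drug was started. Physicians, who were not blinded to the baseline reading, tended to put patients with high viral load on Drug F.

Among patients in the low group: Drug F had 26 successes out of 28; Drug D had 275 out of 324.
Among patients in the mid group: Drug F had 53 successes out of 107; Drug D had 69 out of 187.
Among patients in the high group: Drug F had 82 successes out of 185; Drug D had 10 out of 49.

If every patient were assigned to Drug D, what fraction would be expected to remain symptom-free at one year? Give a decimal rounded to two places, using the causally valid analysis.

0.52

Viral load is set before the drug has any effect — it is not caused by the drug — and it independently drives the outcome. That makes it a confounder, so the causal comparison is within viral load levels.
Standardising Drug D to the population viral load mix: 0.400·275/324 + 0.334·69/187 + 0.266·10/49 = 0.517.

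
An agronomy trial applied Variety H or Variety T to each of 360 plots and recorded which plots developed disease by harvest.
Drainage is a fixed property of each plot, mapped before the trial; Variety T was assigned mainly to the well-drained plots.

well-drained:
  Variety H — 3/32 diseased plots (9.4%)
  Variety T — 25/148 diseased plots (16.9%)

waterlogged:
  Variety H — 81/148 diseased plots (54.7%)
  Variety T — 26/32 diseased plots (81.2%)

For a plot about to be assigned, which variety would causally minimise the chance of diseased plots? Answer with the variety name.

Variety H

Within every field drainage level Variety H has the lower rate, yet pooled Variety T does — Simpson's reversal.
Field drainage satisfies the back-door criterion: it is not a descendant of the variety, and it blocks the spurious path from variety to outcome. Adjusting for it (i.e., using the within-field drainage rates) gives the causal effect.
Within each level — well-drained: 9.4% vs 16.9%; waterlogged: 54.7% vs 81.2% — Variety H is lower every time.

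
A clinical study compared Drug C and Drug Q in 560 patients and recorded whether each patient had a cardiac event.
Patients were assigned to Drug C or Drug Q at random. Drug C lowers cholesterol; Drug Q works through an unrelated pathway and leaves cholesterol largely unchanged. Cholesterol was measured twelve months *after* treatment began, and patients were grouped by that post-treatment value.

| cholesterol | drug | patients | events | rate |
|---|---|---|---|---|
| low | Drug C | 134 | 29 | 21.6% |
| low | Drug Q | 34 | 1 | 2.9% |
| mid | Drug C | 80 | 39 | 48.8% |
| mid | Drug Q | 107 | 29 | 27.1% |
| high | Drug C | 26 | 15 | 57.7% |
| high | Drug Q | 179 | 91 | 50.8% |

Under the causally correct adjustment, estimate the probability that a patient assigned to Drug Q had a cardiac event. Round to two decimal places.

Because the drug influences cholesterol, cholesterol is a post-treatment mediator, not a confounder. Stratifying on it would bias the estimate; the causal effect is the crude pooled difference.
So P(outcome | do(Drug Q)) is just the pooled rate for Drug Q: 121/320 = 0.378.

0.38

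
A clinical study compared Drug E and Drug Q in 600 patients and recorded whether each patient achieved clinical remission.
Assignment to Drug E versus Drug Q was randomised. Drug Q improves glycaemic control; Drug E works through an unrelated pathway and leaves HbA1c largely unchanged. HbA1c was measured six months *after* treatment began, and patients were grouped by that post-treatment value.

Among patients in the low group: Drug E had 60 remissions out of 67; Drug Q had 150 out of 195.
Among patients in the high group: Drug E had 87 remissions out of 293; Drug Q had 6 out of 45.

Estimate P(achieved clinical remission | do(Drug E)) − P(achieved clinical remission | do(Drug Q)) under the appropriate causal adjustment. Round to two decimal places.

Drug E is higher inside every HbA1c stratum but Drug Q is higher in aggregate. Whether to stratify depends on how HbA1c relates to the drug.
HbA1c here is a post-treatment variable shaped by the drug; conditioning on it would introduce bias rather than remove it. The overall comparison is the causal one.
The causal difference is the pooled difference: 0.408 − 0.650 = -0.242.

-0.24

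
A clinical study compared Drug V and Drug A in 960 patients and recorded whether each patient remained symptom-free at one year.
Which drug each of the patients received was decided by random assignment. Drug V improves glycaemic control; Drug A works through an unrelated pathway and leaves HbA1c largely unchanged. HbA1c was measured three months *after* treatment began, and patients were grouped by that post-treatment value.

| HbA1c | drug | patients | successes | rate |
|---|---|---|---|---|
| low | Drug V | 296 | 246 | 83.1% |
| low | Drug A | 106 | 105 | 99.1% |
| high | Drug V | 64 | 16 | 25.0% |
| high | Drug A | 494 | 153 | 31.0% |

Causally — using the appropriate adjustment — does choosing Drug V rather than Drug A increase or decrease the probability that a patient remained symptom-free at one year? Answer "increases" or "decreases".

increases

The distribution of HbA1c is itself part of what the drug does — it is an intermediate outcome. Holding it fixed would remove that part of the effect; the total effect is the pooled difference.
Pooled: Drug V 72.8% vs Drug A 43.0%; Drug V is higher overall.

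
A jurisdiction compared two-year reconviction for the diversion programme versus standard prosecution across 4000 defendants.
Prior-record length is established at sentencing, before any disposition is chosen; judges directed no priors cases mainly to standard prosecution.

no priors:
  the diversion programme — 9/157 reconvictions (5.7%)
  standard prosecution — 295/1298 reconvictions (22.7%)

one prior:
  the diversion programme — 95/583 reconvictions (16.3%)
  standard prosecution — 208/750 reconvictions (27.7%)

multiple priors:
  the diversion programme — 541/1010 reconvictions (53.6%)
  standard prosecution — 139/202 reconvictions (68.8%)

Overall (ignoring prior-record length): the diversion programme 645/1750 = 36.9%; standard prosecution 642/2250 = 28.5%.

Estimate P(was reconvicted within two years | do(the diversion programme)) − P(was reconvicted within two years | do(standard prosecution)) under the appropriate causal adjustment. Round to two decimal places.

-0.15

Prior-record length is set before the disposition has any effect — it is not caused by the disposition — and it independently drives the outcome. That makes it a confounder, so the causal comparison is within prior-record length levels.
Adjusting over the population distribution of prior-record length: 0.364·(0.057−0.227) + 0.333·(0.163−0.277) + 0.303·(0.536−0.688) = -0.146.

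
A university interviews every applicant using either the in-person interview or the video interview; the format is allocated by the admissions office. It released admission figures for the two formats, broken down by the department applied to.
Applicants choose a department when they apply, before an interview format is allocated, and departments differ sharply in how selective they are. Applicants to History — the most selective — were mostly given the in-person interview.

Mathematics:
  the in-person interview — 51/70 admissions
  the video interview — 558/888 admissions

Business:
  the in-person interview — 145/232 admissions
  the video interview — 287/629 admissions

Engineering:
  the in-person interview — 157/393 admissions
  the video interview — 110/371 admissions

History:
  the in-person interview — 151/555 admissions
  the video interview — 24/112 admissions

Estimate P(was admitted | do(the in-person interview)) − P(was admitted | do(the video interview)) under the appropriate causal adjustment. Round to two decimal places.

The department-specific comparison favours the in-person interview throughout, but the pooled figures favour the video interview. The question is whether to condition on department.
The imbalance in department arose from how applicants were allocated, not from anything the interview format did; and department independently affects the outcome. The pooled gap is confounded — condition on department.
Adjusting over the population distribution of department: 0.295·(0.729−0.628) + 0.265·(0.625−0.456) + 0.235·(0.399−0.296) + 0.205·(0.272−0.214) = +0.110.

+0.11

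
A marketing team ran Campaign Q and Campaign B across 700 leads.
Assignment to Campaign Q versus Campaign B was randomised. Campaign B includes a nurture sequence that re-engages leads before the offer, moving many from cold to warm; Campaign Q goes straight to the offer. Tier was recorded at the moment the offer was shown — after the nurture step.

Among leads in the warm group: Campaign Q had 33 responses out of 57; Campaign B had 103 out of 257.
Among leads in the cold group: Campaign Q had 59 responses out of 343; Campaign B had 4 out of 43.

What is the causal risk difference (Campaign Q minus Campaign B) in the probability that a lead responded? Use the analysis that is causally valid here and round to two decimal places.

The distribution of engagement tier is itself part of what the campaign does — it is an intermediate outcome. Holding it fixed would remove that part of the effect; the total effect is the pooled difference.
The causal difference is the pooled difference: 0.230 − 0.357 = -0.127.

-0.13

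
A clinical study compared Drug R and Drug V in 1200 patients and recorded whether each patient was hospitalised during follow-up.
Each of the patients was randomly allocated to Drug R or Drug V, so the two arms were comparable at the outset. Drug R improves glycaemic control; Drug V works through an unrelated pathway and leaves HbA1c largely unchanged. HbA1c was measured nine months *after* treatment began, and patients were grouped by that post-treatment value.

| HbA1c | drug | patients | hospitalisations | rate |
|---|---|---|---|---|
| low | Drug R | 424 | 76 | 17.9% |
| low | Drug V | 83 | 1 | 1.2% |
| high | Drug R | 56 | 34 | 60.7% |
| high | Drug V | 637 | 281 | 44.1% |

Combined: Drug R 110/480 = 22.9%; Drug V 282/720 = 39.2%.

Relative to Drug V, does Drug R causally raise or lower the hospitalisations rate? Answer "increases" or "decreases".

decreases

The stratified and pooled comparisons disagree (Drug V wins within each HbA1c; Drug R wins overall), so the answer turns on the causal role of HbA1c.
HbA1c is downstream of the drug. One should not condition on a consequence of treatment, so the overall rates are the right comparison.
Pooled: Drug R 22.9% vs Drug V 39.2%; Drug R is lower overall.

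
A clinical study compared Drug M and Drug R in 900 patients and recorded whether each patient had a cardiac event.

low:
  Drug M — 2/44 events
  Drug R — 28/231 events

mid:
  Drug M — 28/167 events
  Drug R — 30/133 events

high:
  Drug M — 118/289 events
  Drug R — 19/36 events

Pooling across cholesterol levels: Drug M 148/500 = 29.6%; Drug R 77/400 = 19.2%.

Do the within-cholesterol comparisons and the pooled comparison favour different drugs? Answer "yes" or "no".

Within each cholesterol level (low 4.5% vs 12.1%; mid 16.8% vs 22.6%; high 40.8% vs 52.8%), Drug M has the lower rate every time. Pooled: 29.6% vs 19.2% — Drug R has the lower rate overall. The two comparisons disagree.

yes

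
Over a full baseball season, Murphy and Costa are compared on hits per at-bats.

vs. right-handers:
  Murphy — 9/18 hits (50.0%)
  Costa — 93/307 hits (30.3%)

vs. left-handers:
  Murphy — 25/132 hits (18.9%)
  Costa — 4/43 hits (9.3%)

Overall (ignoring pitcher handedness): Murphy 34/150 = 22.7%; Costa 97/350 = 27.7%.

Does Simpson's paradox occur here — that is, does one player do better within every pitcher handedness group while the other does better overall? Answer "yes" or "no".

Within each pitcher handedness level (vs. right-handers 50.0% vs 30.3%; vs. left-handers 18.9% vs 9.3%), Murphy has the higher rate every time. Pooled: 22.7% vs 27.7% — Costa has the higher rate overall. The two comparisons disagree.

yes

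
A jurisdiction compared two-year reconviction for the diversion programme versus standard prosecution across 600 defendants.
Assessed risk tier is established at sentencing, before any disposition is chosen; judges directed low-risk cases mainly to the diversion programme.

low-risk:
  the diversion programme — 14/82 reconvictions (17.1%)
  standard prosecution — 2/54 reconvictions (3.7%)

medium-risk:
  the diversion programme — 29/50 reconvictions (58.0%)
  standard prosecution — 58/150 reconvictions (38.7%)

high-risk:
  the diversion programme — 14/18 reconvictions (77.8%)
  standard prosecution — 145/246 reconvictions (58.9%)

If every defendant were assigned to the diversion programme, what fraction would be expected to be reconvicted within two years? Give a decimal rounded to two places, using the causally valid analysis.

0.57

The assessed risk tier-specific comparison favours standard prosecution throughout, but the pooled figures favour the diversion programme. The question is whether to condition on assessed risk tier.
Assessed risk tier is set before the disposition has any effect — it is not caused by the disposition — and it independently drives the outcome. That makes it a confounder, so the causal comparison is within assessed risk tier levels.
Standardising the diversion programme to the population assessed risk tier mix: 0.227·14/82 + 0.333·29/50 + 0.440·14/18 = 0.574.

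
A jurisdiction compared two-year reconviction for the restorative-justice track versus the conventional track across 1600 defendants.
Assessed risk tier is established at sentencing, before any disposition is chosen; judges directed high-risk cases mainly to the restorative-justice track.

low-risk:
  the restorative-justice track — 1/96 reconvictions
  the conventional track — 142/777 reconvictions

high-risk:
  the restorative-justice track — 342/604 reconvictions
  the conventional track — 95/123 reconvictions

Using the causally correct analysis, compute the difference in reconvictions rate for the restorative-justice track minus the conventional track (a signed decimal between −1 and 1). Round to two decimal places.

The imbalance in assessed risk tier arose from how defendants were allocated, not from anything the disposition did; and assessed risk tier independently affects the outcome. The pooled gap is confounded — condition on assessed risk tier.
Adjusting over the population distribution of assessed risk tier: 0.546·(0.010−0.183) + 0.454·(0.566−0.772) = -0.188.

-0.19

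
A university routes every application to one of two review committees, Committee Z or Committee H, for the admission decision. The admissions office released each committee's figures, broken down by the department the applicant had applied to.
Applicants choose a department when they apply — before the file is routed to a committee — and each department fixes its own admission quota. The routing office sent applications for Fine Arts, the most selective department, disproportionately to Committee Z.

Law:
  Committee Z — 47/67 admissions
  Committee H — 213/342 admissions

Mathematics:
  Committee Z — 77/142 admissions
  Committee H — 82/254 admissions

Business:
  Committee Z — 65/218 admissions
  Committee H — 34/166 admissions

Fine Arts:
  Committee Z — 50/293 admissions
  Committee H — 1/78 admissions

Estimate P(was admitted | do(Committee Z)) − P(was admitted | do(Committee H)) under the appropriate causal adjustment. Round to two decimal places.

Department is set before the review committee has any effect — it is not caused by the review committee — and it independently drives the outcome. That makes it a confounder, so the causal comparison is within department levels.
Adjusting over the population distribution of department: 0.262·(0.701−0.623) + 0.254·(0.542−0.323) + 0.246·(0.298−0.205) + 0.238·(0.171−0.013) = +0.137.

+0.14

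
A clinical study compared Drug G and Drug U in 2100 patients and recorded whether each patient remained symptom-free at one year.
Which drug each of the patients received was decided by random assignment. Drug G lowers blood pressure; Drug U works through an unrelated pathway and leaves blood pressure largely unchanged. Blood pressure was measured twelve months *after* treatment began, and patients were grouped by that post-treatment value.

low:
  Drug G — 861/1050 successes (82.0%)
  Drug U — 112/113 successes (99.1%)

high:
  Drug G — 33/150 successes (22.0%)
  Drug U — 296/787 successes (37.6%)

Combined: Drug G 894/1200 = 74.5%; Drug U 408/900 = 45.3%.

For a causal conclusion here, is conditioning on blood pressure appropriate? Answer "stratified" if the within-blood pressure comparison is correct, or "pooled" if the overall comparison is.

Blood pressure is downstream of the drug. One should not condition on a consequence of treatment, so the overall rates are the right comparison.
Pooled: Drug G 74.5% vs Drug U 45.3%; Drug G is higher overall.

pooled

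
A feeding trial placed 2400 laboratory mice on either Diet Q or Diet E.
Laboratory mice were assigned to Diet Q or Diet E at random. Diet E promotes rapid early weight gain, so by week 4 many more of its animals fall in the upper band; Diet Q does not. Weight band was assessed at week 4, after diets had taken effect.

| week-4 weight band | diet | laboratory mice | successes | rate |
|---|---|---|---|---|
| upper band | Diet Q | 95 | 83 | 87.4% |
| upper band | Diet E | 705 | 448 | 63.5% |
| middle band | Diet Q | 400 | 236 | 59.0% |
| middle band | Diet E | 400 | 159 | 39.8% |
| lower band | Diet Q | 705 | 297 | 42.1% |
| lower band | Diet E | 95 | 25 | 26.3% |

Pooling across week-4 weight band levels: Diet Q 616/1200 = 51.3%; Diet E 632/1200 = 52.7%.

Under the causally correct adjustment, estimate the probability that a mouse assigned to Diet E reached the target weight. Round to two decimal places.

Week-4 weight band here is a post-treatment variable shaped by the diet; conditioning on it would introduce bias rather than remove it. The overall comparison is the causal one.
So P(outcome | do(Diet E)) is just the pooled rate for Diet E: 632/1200 = 0.527.

0.53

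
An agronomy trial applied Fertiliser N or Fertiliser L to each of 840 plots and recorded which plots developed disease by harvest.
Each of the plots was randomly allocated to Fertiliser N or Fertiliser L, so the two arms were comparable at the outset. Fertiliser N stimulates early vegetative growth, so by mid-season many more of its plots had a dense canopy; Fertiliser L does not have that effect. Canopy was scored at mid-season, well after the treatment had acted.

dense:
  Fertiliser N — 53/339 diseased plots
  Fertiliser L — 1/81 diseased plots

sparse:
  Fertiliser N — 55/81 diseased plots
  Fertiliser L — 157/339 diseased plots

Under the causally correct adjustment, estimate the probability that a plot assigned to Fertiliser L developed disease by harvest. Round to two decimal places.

Mid-season canopy lies on the pathway fertiliser → mid-season canopy → outcome, so adjusting for it blocks the indirect effect. For the total causal effect of fertiliser, use the unadjusted pooled rates.
So P(outcome | do(Fertiliser L)) is just the pooled rate for Fertiliser L: 158/420 = 0.376.

0.38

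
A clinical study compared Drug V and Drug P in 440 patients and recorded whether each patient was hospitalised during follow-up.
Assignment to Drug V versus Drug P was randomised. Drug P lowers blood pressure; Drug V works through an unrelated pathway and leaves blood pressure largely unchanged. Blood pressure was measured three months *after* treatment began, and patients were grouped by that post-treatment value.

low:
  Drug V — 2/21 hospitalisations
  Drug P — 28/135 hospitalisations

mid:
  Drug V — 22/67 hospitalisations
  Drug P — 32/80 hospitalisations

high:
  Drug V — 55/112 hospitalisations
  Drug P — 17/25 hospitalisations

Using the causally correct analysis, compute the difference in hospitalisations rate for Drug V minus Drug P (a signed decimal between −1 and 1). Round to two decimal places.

The distribution of blood pressure is itself part of what the drug does — it is an intermediate outcome. Holding it fixed would remove that part of the effect; the total effect is the pooled difference.
The causal difference is the pooled difference: 0.395 − 0.321 = +0.074.

+0.07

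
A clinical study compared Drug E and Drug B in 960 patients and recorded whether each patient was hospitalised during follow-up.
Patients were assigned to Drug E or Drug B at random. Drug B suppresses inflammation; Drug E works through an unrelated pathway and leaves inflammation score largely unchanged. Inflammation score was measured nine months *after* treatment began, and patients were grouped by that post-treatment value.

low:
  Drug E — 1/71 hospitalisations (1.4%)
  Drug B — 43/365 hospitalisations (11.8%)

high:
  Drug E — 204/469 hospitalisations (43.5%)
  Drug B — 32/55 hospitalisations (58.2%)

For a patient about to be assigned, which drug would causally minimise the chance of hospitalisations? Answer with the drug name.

Drug B

Drug E is lower inside every inflammation score stratum but Drug B is lower in aggregate. Whether to stratify depends on how inflammation score relates to the drug.
Inflammation score lies on the pathway drug → inflammation score → outcome, so adjusting for it blocks the indirect effect. For the total causal effect of drug, use the unadjusted pooled rates.
Pooled: Drug E 38.0% vs Drug B 17.9%; Drug B is lower overall.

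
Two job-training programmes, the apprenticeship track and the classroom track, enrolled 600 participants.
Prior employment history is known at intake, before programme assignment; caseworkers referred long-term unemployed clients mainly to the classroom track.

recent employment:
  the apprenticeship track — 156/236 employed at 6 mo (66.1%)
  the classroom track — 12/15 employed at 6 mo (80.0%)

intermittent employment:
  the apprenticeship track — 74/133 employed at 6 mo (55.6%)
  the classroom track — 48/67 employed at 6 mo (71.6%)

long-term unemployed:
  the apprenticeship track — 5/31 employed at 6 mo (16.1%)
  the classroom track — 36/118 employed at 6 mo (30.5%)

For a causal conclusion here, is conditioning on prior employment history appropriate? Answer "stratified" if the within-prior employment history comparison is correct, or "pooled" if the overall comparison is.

stratified

Here prior employment history is a common cause — it drives both which programme a case falls under and the outcome. The crude comparison mixes populations; the stratum-specific rates are the causally relevant ones.
Within each level — recent employment: 66.1% vs 80.0%; intermittent employment: 55.6% vs 71.6%; long-term unemployed: 16.1% vs 30.5% — the classroom track is higher every time.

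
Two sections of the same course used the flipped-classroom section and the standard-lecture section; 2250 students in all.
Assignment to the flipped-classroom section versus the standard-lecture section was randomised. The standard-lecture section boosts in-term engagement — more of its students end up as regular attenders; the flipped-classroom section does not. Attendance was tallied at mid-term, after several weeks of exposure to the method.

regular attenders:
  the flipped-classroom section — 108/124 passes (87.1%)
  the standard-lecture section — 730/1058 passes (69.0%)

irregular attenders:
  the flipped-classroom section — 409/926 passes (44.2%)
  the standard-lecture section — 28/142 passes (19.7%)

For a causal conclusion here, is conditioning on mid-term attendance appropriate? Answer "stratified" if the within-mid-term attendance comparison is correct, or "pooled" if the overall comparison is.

The stratified and pooled comparisons disagree (the flipped-classroom section wins within each mid-term attendance; the standard-lecture section wins overall), so the answer turns on the causal role of mid-term attendance.
Mid-term attendance here is a post-treatment variable shaped by the teaching method; conditioning on it would introduce bias rather than remove it. The overall comparison is the causal one.
Pooled: the flipped-classroom section 49.2% vs the standard-lecture section 63.2%; the standard-lecture section is higher overall.

pooled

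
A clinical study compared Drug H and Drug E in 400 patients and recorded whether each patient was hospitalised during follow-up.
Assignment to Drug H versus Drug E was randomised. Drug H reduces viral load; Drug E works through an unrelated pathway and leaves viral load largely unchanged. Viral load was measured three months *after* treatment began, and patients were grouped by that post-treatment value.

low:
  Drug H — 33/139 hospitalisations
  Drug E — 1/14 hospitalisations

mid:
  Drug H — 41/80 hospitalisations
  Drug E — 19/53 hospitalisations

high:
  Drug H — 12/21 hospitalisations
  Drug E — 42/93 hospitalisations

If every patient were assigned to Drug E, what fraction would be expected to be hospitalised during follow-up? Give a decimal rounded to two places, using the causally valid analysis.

Viral load is downstream of the drug. One should not condition on a consequence of treatment, so the overall rates are the right comparison.
So P(outcome | do(Drug E)) is just the pooled rate for Drug E: 62/160 = 0.388.

0.39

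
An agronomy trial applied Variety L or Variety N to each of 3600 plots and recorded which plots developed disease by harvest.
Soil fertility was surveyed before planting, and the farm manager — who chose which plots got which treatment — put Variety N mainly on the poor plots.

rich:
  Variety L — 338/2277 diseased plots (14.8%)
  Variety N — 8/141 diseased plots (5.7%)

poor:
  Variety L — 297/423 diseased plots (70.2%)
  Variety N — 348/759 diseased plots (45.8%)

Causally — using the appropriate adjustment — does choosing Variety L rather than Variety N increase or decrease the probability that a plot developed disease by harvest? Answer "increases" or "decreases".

increases

Soil fertility is set before the variety has any effect — it is not caused by the variety — and it independently drives the outcome. That makes it a confounder, so the causal comparison is within soil fertility levels.
Within each level — rich: 14.8% vs 5.7%; poor: 70.2% vs 45.8% — Variety N is lower every time.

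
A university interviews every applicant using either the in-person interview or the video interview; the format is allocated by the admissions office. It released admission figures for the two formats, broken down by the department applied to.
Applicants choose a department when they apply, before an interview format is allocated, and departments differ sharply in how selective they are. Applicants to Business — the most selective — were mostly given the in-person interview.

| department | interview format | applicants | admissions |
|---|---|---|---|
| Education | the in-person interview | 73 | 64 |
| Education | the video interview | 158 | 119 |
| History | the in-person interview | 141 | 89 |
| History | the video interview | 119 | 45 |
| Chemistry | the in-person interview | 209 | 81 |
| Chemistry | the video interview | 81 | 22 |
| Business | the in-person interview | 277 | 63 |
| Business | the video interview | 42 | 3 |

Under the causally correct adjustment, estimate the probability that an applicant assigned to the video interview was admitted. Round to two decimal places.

Here department is a common cause — it drives both which interview format a case falls under and the outcome. The crude comparison mixes populations; the stratum-specific rates are the causally relevant ones.
Standardising the video interview to the population department mix: 0.210·119/158 + 0.236·45/119 + 0.264·22/81 + 0.290·3/42 = 0.340.

0.34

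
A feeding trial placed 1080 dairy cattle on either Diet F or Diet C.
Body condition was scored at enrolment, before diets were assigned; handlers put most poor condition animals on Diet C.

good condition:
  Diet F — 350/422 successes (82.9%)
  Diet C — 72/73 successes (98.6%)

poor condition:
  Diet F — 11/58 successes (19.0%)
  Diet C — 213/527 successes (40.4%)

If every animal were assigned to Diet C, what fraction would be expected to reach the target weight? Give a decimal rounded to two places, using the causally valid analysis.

0.67

The starting body condition-specific comparison favours Diet C throughout, but the pooled figures favour Diet F. The question is whether to condition on starting body condition.
Starting body condition satisfies the back-door criterion: it is not a descendant of the diet, and it blocks the spurious path from diet to outcome. Adjusting for it (i.e., using the within-starting body condition rates) gives the causal effect.
Standardising Diet C to the population starting body condition mix: 0.458·72/73 + 0.542·213/527 = 0.671.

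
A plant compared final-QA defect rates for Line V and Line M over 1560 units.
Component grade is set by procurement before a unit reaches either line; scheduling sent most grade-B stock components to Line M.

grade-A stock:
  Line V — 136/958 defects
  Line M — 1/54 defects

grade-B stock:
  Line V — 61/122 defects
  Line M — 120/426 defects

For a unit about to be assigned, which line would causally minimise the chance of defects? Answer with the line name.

Line M is lower inside every component grade stratum but Line V is lower in aggregate. Whether to stratify depends on how component grade relates to the line.
Since component grade is a pre-existing factor (not a product of the line) and it affects the outcome on its own, it is a confounder. The stratified rates, not the pooled rate, identify the causal effect.
Within each level — grade-A stock: 14.2% vs 1.9%; grade-B stock: 50.0% vs 28.2% — Line M is lower every time.

Line M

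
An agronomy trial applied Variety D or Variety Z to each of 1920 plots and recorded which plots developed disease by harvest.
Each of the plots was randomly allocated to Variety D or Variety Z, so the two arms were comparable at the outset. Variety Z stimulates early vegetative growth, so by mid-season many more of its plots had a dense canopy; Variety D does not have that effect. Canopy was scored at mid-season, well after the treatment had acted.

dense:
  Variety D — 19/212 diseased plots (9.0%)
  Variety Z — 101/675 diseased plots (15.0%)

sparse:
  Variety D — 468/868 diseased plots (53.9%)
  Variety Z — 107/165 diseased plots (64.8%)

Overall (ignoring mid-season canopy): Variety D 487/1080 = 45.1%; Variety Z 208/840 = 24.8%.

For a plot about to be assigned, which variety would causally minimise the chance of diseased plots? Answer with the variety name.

Mid-season canopy is recorded after the variety and is itself shifted by it — it sits on the causal path from variety to outcome. Conditioning on a mediator would strip out part of the effect we want; the pooled comparison gives the total causal effect.
Pooled: Variety D 45.1% vs Variety Z 24.8%; Variety Z is lower overall.

Variety Z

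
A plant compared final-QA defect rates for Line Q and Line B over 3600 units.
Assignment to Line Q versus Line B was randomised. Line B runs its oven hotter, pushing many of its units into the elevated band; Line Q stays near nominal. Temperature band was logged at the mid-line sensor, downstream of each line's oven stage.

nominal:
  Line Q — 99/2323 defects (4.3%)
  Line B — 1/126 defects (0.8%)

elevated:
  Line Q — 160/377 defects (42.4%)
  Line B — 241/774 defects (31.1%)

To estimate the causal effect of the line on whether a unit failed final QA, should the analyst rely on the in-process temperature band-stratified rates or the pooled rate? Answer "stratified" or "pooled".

pooled

In-process temperature band here is a post-treatment variable shaped by the line; conditioning on it would introduce bias rather than remove it. The overall comparison is the causal one.
Pooled: Line Q 9.6% vs Line B 26.9%; Line Q is lower overall.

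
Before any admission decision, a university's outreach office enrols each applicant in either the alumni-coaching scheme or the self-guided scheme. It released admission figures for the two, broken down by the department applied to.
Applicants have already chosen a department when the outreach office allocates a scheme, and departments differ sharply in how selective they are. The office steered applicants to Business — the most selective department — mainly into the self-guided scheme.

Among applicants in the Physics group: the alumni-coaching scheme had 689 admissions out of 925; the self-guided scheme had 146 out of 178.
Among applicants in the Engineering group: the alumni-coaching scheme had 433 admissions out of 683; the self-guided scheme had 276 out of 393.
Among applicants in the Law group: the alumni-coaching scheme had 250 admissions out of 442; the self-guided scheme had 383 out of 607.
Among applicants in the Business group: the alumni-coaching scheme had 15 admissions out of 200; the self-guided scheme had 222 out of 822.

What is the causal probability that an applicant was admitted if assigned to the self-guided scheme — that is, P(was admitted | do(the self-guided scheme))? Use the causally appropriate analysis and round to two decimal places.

0.61

Since department is a pre-existing factor (not a product of the outreach scheme) and it affects the outcome on its own, it is a confounder. The stratified rates, not the pooled rate, identify the causal effect.
Standardising the self-guided scheme to the population department mix: 0.260·146/178 + 0.253·276/393 + 0.247·383/607 + 0.240·222/822 = 0.611.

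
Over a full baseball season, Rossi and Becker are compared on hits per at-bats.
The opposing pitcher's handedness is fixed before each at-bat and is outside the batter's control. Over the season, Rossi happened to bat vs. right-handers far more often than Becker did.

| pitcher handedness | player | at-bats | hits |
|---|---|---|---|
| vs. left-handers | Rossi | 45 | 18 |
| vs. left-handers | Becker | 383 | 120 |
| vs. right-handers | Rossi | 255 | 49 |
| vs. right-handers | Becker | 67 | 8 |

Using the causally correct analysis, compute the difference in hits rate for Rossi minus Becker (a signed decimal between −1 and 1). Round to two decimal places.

+0.08

Rossi is higher inside every pitcher handedness stratum but Becker is higher in aggregate. Whether to stratify depends on how pitcher handedness relates to the player.
Pitcher handedness satisfies the back-door criterion: it is not a descendant of the player, and it blocks the spurious path from player to outcome. Adjusting for it (i.e., using the within-pitcher handedness rates) gives the causal effect.
Adjusting over the population distribution of pitcher handedness: 0.571·(0.400−0.313) + 0.429·(0.192−0.119) = +0.081.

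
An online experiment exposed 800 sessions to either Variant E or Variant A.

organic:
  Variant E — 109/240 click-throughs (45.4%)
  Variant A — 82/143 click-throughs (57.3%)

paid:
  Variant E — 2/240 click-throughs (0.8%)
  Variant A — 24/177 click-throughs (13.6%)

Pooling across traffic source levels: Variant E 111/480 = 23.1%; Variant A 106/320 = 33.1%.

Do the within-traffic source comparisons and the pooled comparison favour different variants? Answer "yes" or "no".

no

Within each traffic source level (organic 45.4% vs 57.3%; paid 0.8% vs 13.6%), Variant A has the higher rate every time. Pooled: 23.1% vs 33.1% — Variant A has the higher rate overall. They agree.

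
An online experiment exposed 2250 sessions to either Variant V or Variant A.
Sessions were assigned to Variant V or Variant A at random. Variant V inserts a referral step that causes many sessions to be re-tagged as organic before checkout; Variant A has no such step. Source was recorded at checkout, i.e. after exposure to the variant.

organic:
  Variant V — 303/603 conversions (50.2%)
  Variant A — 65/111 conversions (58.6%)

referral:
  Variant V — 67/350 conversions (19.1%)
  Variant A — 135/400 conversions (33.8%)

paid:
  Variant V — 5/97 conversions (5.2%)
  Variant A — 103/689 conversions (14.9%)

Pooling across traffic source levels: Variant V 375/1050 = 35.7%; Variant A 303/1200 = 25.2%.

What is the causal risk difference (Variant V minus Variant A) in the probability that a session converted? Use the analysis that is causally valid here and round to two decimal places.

Variant A is higher inside every traffic source stratum but Variant V is higher in aggregate. Whether to stratify depends on how traffic source relates to the variant.
The distribution of traffic source is itself part of what the variant does — it is an intermediate outcome. Holding it fixed would remove that part of the effect; the total effect is the pooled difference.
The causal difference is the pooled difference: 0.357 − 0.253 = +0.105.

+0.10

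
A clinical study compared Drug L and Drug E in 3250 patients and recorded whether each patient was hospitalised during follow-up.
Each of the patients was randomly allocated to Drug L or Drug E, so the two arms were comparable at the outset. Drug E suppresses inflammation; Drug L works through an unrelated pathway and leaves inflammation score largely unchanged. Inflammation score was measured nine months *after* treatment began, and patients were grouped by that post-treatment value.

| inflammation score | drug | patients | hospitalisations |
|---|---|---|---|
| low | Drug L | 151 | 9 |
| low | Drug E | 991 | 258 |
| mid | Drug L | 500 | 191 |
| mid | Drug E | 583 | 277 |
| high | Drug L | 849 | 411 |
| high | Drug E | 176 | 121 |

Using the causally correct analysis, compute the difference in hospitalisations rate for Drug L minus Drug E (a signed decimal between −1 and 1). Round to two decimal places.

Inflammation score is downstream of the drug. One should not condition on a consequence of treatment, so the overall rates are the right comparison.
The causal difference is the pooled difference: 0.407 − 0.375 = +0.032.

+0.03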